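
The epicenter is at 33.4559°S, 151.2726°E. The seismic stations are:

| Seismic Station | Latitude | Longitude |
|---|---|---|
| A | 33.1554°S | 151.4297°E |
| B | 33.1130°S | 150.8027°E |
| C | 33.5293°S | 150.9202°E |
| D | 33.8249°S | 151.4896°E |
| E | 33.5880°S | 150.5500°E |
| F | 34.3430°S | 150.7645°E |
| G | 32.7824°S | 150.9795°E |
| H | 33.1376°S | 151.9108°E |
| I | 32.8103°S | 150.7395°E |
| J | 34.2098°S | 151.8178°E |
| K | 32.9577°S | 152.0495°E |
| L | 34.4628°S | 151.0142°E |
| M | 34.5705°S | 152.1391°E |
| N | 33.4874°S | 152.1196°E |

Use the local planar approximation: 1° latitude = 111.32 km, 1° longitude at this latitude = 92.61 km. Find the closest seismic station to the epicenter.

C

Distances from 33.4559°S, 151.2726°E:
A: √((0.3005·111.32)² + (0.1571·92.61)²) = √(1119.013557 + 211.674303) = 36.4786 km
B: √((0.3429·111.32)² + (-0.4699·92.61)²) = √(1457.073184 + 1893.767497) = 57.8864 km
C: √((-0.0734·111.32)² + (-0.3524·92.61)²) = √(66.763411 + 1065.093092) = 33.6431 km
D: √((-0.3690·111.32)² + (0.2170·92.61)²) = √(1687.326501 + 403.864087) = 45.7295 km
E: √((-0.1321·111.32)² + (-0.7226·92.61)²) = √(216.247966 + 4478.284526) = 68.5167 km
F: √((-0.8871·111.32)² + (-0.5081·92.61)²) = √(9751.951974 + 2214.186295) = 109.3898 km
G: √((0.6735·111.32)² + (-0.2931·92.61)²) = √(5621.103675 + 736.796247) = 79.7364 km
H: √((0.3183·111.32)² + (0.6382·92.61)²) = √(1255.508544 + 3493.247590) = 68.9112 km
I: √((0.6456·111.32)² + (-0.5331·92.61)²) = √(5165.037021 + 2437.435507) = 87.1922 km
J: √((-0.7539·111.32)² + (0.5452·92.61)²) = √(7043.262618 + 2549.338254) = 97.9418 km
K: √((0.4982·111.32)² + (0.7769·92.61)²) = √(3075.769894 + 5176.616727) = 90.8426 km
L: √((-1.0069·111.32)² + (-0.2584·92.61)²) = √(12563.743955 + 572.665193) = 114.6142 km
M: √((-1.1146·111.32)² + (0.8665·92.61)²) = √(15395.169427 + 6439.511194) = 147.7656 km
N: √((-0.0315·111.32)² + (0.8470·92.61)²) = √(12.296103 + 6152.938710) = 78.5190 km
Minimum: C at 33.6431 km.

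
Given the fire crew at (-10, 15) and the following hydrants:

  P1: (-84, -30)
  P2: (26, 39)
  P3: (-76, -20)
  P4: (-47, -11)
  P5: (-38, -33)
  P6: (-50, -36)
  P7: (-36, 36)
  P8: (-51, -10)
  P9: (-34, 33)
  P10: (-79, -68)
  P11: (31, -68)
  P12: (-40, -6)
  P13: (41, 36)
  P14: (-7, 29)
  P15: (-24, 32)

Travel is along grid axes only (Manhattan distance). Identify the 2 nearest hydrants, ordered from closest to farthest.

P14, P15

Distances from (-10, 15):
P1: 119
P2: 60
P3: 101
P4: 63
P5: 76
P6: 91
P7: 47
P8: 66
P9: 42
P10: 152
P11: 124
P12: 51
P13: 72
P14: 17
P15: 31
Sorted: P14 (17) < P15 (31) < P9 (42) < P7 (47) < …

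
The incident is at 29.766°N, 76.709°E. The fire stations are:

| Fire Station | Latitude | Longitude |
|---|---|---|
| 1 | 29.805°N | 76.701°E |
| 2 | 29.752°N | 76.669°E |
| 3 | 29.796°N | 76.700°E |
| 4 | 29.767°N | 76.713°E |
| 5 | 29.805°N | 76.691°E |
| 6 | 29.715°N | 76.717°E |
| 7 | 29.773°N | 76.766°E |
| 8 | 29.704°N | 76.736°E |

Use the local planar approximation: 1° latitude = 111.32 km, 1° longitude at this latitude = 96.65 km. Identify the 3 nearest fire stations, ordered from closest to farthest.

Distances from 29.766°N, 76.709°E:
1: √((0.039·111.32)² + (-0.008·96.65)²) = √(18.84845 + 0.59784) = 4.410 km
2: √((-0.014·111.32)² + (-0.040·96.65)²) = √(2.42886 + 14.94596) = 4.168 km
3: √((0.030·111.32)² + (-0.009·96.65)²) = √(11.15293 + 0.75664) = 3.451 km
4: √((0.001·111.32)² + (0.004·96.65)²) = √(0.01239 + 0.14946) = 0.402 km
5: √((0.039·111.32)² + (-0.018·96.65)²) = √(18.84845 + 3.02656) = 4.677 km
6: √((-0.051·111.32)² + (0.008·96.65)²) = √(32.23196 + 0.59784) = 5.730 km
7: √((0.007·111.32)² + (0.057·96.65)²) = √(0.60721 + 30.34963) = 5.564 km
8: √((-0.062·111.32)² + (0.027·96.65)²) = √(47.63540 + 6.80975) = 7.379 km
Sorted: 4 (0.402 km) < 3 (3.451 km) < 2 (4.168 km) < 1 (4.410 km) < 5 (4.677 km) < …

4, 3, 2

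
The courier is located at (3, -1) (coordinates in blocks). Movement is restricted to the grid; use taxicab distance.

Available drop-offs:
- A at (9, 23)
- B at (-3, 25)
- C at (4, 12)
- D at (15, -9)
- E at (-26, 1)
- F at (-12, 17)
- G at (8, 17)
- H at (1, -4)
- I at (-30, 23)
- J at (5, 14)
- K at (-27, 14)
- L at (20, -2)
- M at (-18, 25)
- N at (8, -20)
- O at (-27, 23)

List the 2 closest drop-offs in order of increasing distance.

H, C

Distances from (3, -1):
A: 30 blocks
B: 32 blocks
C: 14 blocks
D: 20 blocks
E: 31 blocks
F: 33 blocks
G: 23 blocks
H: 5 blocks
I: 57 blocks
J: 17 blocks
K: 45 blocks
L: 18 blocks
M: 47 blocks
N: 24 blocks
O: 54 blocks
Sorted: H (5 blocks) < C (14 blocks) < J (17 blocks) < L (18 blocks) < …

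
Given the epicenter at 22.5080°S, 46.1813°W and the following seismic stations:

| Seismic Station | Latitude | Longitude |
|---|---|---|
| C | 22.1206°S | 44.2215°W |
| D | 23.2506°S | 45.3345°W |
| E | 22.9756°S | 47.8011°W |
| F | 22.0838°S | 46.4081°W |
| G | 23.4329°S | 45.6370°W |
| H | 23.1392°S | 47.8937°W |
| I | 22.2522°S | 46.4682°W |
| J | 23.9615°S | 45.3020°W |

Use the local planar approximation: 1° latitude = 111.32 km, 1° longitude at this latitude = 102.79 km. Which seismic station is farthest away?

C

Distances from 22.5080°S, 46.1813°W:
C: √((0.3874·111.32)² + (1.9598·102.79)²) = √(1859.797365 + 40581.233046) = 206.0122 km
D: √((-0.7426·111.32)² + (0.8468·102.79)²) = √(6833.705913 + 7576.409340) = 120.0421 km
E: √((-0.4676·111.32)² + (-1.6198·102.79)²) = √(2709.538962 + 27721.997587) = 174.4464 km
F: √((0.4242·111.32)² + (-0.2268·102.79)²) = √(2229.911995 + 543.485338) = 52.6631 km
G: √((-0.9249·111.32)² + (0.5443·102.79)²) = √(10600.734419 + 3130.245506) = 117.1793 km
H: √((-0.6312·111.32)² + (-1.7124·102.79)²) = √(4937.196083 + 30982.194102) = 189.5241 km
I: √((0.2558·111.32)² + (-0.2869·102.79)²) = √(810.862985 + 869.686700) = 40.9945 km
J: √((-1.4535·111.32)² + (0.8793·102.79)²) = √(26180.411445 + 8169.131338) = 185.3363 km
Maximum: C at 206.0122 km.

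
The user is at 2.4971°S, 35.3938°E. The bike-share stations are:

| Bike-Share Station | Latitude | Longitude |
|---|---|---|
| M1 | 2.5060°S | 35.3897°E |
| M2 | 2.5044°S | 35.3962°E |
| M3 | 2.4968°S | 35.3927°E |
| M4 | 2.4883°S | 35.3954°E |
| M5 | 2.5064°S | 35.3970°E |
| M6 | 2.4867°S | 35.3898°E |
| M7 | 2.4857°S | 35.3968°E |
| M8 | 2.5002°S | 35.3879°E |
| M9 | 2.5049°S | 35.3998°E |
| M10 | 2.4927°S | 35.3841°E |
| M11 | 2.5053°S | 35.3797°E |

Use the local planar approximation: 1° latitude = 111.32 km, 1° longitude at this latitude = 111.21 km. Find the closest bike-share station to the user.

Distances from 2.4971°S, 35.3938°E:
M1: √((-0.0089·111.32)² + (-0.0041·111.21)²) = √(0.981582 + 0.207900) = 1.0906 km
M2: √((-0.0073·111.32)² + (0.0024·111.21)²) = √(0.660377 + 0.071238) = 0.8553 km
M3: √((0.0003·111.32)² + (-0.0011·111.21)²) = √(0.001115 + 0.014965) = 0.1268 km
M4: √((0.0088·111.32)² + (0.0016·111.21)²) = √(0.959648 + 0.031661) = 0.9956 km
M5: √((-0.0093·111.32)² + (0.0032·111.21)²) = √(1.071796 + 0.126645) = 1.0947 km
M6: √((0.0104·111.32)² + (-0.0040·111.21)²) = √(1.340334 + 0.197883) = 1.2402 km
M7: √((0.0114·111.32)² + (0.0030·111.21)²) = √(1.610483 + 0.111309) = 1.3122 km
M8: √((-0.0031·111.32)² + (-0.0059·111.21)²) = √(0.119088 + 0.430518) = 0.7414 km
M9: √((-0.0078·111.32)² + (0.0060·111.21)²) = √(0.753938 + 0.445236) = 1.0951 km
M10: √((0.0044·111.32)² + (-0.0097·111.21)²) = √(0.239912 + 1.163674) = 1.1847 km
M11: √((-0.0082·111.32)² + (-0.0141·111.21)²) = √(0.833248 + 2.458815) = 1.8144 km
Minimum: M3 at 0.1268 km.

M3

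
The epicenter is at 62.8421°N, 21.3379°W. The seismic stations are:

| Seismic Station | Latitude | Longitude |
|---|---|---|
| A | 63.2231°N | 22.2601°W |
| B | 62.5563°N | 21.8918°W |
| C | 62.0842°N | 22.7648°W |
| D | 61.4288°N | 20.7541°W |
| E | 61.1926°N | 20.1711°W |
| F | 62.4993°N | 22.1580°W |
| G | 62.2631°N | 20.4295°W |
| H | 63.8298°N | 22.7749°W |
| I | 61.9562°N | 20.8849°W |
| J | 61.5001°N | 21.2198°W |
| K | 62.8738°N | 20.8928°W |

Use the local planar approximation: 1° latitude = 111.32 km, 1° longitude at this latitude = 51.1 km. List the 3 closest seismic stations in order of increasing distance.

K, B, F

Distances from 62.8421°N, 21.3379°W:
A: √((0.3810·111.32)² + (-0.9222·51.1)²) = √(1798.855783 + 2220.710960) = 63.4001 km
B: √((-0.2858·111.32)² + (-0.5539·51.1)²) = √(1012.210514 + 801.132832) = 42.5834 km
C: √((-0.7579·111.32)² + (-1.4269·51.1)²) = √(7118.200381 + 5316.537435) = 111.5112 km
D: √((-1.4133·111.32)² + (0.5838·51.1)²) = √(24752.274533 + 889.958964) = 160.1319 km
E: √((-1.6495·111.32)² + (1.1668·51.1)²) = √(33717.163747 + 3554.959367) = 193.0599 km
F: √((-0.3428·111.32)² + (-0.8201·51.1)²) = √(1456.223455 + 1756.205869) = 56.6783 km
G: √((-0.5790·111.32)² + (0.9084·51.1)²) = √(4154.354210 + 2154.745842) = 79.4298 km
H: √((0.9877·111.32)² + (-1.4370·51.1)²) = √(12089.170504 + 5392.067702) = 132.2166 km
I: √((-0.8859·111.32)² + (0.4530·51.1)²) = √(9725.586452 + 535.843793) = 101.2987 km
J: √((-1.3420·111.32)² + (0.1181·51.1)²) = √(22317.802345 + 36.420139) = 149.5133 km
K: √((0.0317·111.32)² + (0.4451·51.1)²) = √(12.452740 + 517.317284) = 23.0167 km
Sorted: K (23.0167 km) < B (42.5834 km) < F (56.6783 km) < A (63.4001 km) < G (79.4298 km) < …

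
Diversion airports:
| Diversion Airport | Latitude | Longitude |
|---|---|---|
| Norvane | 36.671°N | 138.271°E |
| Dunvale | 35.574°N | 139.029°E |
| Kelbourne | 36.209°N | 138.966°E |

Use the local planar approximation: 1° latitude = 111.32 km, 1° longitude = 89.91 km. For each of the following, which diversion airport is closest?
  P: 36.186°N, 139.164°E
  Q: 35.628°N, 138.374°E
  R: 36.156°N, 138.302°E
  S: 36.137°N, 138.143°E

P at 36.186°N, 139.164°E:
  Norvane: √((0.485·111.32)² + (-0.893·89.91)²) = √(2914.94170 + 6446.42469) = 96.754 km
  Dunvale: √((-0.612·111.32)² + (-0.135·89.91)²) = √(4641.40258 + 147.32740) = 69.201 km
  Kelbourne: √((0.023·111.32)² + (-0.198·89.91)²) = √(6.55544 + 316.91761) = 17.985 km
  → nearest: Kelbourne (17.985 km)
Q at 35.628°N, 138.374°E:
  Norvane: √((1.043·111.32)² + (-0.103·89.91)²) = √(13480.77972 + 85.76112) = 116.475 km
  Dunvale: √((-0.054·111.32)² + (0.655·89.91)²) = √(36.13549 + 3468.15577) = 59.197 km
  Kelbourne: √((0.581·111.32)² + (0.592·89.91)²) = √(4183.10398 + 2833.08372) = 83.763 km
  → nearest: Dunvale (59.197 km)
R at 36.156°N, 138.302°E:
  Norvane: √((0.515·111.32)² + (-0.031·89.91)²) = √(3286.70597 + 7.76854) = 57.398 km
  Dunvale: √((-0.582·111.32)² + (0.727·89.91)²) = √(4197.51604 + 4272.52701) = 92.033 km
  Kelbourne: √((0.053·111.32)² + (0.664·89.91)²) = √(34.80953 + 3564.11866) = 59.991 km
  → nearest: Norvane (57.398 km)
S at 36.137°N, 138.143°E:
  Norvane: √((0.534·111.32)² + (0.128·89.91)²) = √(3533.69376 + 132.44511) = 60.549 km
  Dunvale: √((-0.563·111.32)² + (0.886·89.91)²) = √(3927.92498 + 6345.75702) = 101.359 km
  Kelbourne: √((0.072·111.32)² + (0.823·89.91)²) = √(64.24087 + 5475.39766) = 74.429 km
  → nearest: Norvane (60.549 km)

P→Kelbourne; Q→Dunvale; R→Norvane; S→Norvane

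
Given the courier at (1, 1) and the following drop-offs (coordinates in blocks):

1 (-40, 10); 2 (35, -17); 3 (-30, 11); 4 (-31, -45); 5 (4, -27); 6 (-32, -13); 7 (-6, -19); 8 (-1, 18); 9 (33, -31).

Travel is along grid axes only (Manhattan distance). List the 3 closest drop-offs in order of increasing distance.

8, 7, 5

Distances from (1, 1):
1: 50 blocks
2: 52 blocks
3: 41 blocks
4: 78 blocks
5: 31 blocks
6: 47 blocks
7: 27 blocks
8: 19 blocks
9: 64 blocks
Sorted: 8 (19 blocks) < 7 (27 blocks) < 5 (31 blocks) < 3 (41 blocks) < 6 (47 blocks) < …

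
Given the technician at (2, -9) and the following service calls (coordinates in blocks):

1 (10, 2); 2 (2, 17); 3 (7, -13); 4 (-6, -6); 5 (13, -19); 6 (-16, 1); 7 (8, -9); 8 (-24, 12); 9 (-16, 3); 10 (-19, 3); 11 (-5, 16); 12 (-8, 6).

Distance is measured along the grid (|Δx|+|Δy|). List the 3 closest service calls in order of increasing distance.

7, 3, 4

Distances from (2, -9):
1: 19 blocks
2: 26 blocks
3: 9 blocks
4: 11 blocks
5: 21 blocks
6: 28 blocks
7: 6 blocks
8: 47 blocks
9: 30 blocks
10: 33 blocks
11: 32 blocks
12: 25 blocks
Sorted: 7 (6 blocks) < 3 (9 blocks) < 4 (11 blocks) < 1 (19 blocks) < 5 (21 blocks) < …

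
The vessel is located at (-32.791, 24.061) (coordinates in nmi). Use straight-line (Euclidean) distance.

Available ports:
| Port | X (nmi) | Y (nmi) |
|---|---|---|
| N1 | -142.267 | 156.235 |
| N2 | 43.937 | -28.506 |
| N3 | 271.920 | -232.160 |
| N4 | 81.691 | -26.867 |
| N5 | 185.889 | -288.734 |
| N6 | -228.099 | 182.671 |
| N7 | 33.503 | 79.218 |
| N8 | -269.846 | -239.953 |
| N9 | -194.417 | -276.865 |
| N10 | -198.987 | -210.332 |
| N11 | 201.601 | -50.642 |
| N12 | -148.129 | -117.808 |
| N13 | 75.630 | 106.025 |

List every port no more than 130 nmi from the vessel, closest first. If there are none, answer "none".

Distances from (-32.791, 24.061):
N1: √((-109.476)² + (132.174)²) = √(11984.99458 + 17469.96628) = 171.624 nmi
N2: √((76.728)² + (-52.567)²) = √(5887.18598 + 2763.28949) = 93.008 nmi
N3: √((304.711)² + (-256.221)²) = √(92848.79352 + 65649.20084) = 398.118 nmi
N4: √((114.482)² + (-50.928)²) = √(13106.12832 + 2593.66118) = 125.299 nmi
N5: √((218.680)² + (-312.795)²) = √(47820.94240 + 97840.71202) = 381.656 nmi
N6: √((-195.308)² + (158.610)²) = √(38145.21486 + 25157.13210) = 251.600 nmi
N7: √((66.294)² + (55.157)²) = √(4394.89444 + 3042.29465) = 86.239 nmi
N8: √((-237.055)² + (-264.014)²) = √(56195.07303 + 69703.39220) = 354.822 nmi
N9: √((-161.626)² + (-300.926)²) = √(26122.96388 + 90556.45748) = 341.584 nmi
N10: √((-166.196)² + (-234.393)²) = √(27621.11042 + 54940.07845) = 287.335 nmi
N11: √((234.392)² + (-74.703)²) = √(54939.60966 + 5580.53821) = 246.008 nmi
N12: √((-115.338)² + (-141.869)²) = √(13302.85424 + 20126.81316) = 182.838 nmi
N13: √((108.421)² + (81.964)²) = √(11755.11324 + 6718.09730) = 135.916 nmi
Threshold 130 nmi: N7 (86.239 nmi), N2 (93.008 nmi), N4 (125.299 nmi) are within range.

N7, N2, N4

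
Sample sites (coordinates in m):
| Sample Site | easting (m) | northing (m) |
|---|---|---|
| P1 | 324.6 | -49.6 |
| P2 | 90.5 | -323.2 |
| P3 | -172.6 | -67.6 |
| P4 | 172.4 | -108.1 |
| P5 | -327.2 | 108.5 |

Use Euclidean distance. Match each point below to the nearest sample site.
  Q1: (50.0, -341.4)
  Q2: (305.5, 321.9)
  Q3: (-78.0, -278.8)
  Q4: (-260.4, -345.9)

Q1→P2; Q2→P1; Q3→P2; Q4→P3

Q1 at (50.0, -341.4):
  P1: 400.7 m
  P2: 44.4 m
  P3: 352.9 m
  P4: 263.5 m
  P5: 587.1 m
  → nearest: P2 (44.4 m)
Q2 at (305.5, 321.9):
  P1: 372.0 m
  P2: 680.0 m
  P3: 616.7 m
  P4: 450.1 m
  P5: 667.7 m
  → nearest: P1 (372.0 m)
Q3 at (-78.0, -278.8):
  P1: 463.3 m
  P2: 174.3 m
  P3: 231.4 m
  P4: 303.0 m
  P5: 460.5 m
  → nearest: P2 (174.3 m)
Q4 at (-260.4, -345.9):
  P1: 655.8 m
  P2: 351.6 m
  P3: 291.8 m
  P4: 493.8 m
  P5: 459.3 m
  → nearest: P3 (291.8 m)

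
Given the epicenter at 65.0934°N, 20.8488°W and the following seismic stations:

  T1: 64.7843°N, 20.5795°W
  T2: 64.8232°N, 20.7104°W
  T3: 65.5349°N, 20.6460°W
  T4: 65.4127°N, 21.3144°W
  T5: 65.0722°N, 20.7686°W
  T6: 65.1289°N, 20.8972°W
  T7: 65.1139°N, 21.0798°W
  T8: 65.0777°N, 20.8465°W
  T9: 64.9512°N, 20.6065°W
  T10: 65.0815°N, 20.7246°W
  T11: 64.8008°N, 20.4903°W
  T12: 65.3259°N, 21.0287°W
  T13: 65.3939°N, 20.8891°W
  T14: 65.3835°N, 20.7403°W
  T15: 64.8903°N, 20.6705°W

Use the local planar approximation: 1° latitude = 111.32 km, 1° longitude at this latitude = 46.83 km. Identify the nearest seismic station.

T8

Distances from 65.0934°N, 20.8488°W:
T1: 36.6473 km
T2: 30.7690 km
T3: 50.0570 km
T4: 41.6992 km
T5: 4.4357 km
T6: 4.5557 km
T7: 11.0558 km
T8: 1.7510 km
T9: 19.4764 km
T10: 5.9652 km
T11: 36.6443 km
T12: 27.2185 km
T13: 33.5049 km
T14: 32.6912 km
T15: 24.1017 km
Minimum: T8 at 1.7510 km.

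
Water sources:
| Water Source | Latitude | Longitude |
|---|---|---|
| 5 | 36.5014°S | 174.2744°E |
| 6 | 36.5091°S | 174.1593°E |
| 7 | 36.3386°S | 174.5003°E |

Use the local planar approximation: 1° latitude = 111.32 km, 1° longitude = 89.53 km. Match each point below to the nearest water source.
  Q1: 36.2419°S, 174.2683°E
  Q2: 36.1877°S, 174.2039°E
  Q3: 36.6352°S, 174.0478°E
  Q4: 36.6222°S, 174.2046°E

Q1 at 36.2419°S, 174.2683°E:
  5: √((-0.2595·111.32)² + (0.0061·89.53)²) = √(834.489967 + 0.298261) = 28.8927 km
  6: √((-0.2672·111.32)² + (-0.1090·89.53)²) = √(884.747416 + 95.233592) = 31.3046 km
  7: √((-0.0967·111.32)² + (0.2320·89.53)²) = √(115.877560 + 431.432779) = 23.3947 km
  → nearest: 7 (23.3947 km)
Q2 at 36.1877°S, 174.2039°E:
  5: √((-0.3137·111.32)² + (0.0705·89.53)²) = √(1219.482108 + 39.839640) = 35.4869 km
  6: √((-0.3214·111.32)² + (-0.0446·89.53)²) = √(1280.083030 + 15.944352) = 36.0004 km
  7: √((-0.1509·111.32)² + (0.2964·89.53)²) = √(282.179120 + 704.196022) = 31.4066 km
  → nearest: 7 (31.4066 km)
Q3 at 36.6352°S, 174.0478°E:
  5: √((0.1338·111.32)² + (0.2266·89.53)²) = √(221.849586 + 411.582575) = 25.1681 km
  6: √((0.1261·111.32)² + (0.1115·89.53)²) = √(197.050059 + 99.652203) = 17.2250 km
  7: √((0.2966·111.32)² + (0.4525·89.53)²) = √(1090.156099 + 1641.248477) = 52.2628 km
  → nearest: 6 (17.2250 km)
Q4 at 36.6222°S, 174.2046°E:
  5: √((0.1208·111.32)² + (0.0698·89.53)²) = √(180.834073 + 39.052426) = 14.8286 km
  6: √((0.1131·111.32)² + (-0.0453·89.53)²) = √(158.515453 + 16.448775) = 13.2274 km
  7: √((0.2836·111.32)² + (0.2957·89.53)²) = √(996.687125 + 700.873788) = 41.2015 km
  → nearest: 6 (13.2274 km)

Q1→7; Q2→7; Q3→6; Q4→6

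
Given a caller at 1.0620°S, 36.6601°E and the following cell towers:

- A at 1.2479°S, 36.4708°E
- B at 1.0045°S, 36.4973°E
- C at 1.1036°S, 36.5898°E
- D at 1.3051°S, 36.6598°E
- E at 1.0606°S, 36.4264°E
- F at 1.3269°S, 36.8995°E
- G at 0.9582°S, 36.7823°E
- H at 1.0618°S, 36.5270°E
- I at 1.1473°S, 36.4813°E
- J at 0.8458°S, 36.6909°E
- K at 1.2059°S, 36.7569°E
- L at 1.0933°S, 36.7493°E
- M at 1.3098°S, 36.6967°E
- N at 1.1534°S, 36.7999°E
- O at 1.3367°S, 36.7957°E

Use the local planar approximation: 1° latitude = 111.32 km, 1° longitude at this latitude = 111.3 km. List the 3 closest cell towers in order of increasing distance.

Distances from 1.0620°S, 36.6601°E:
A: √((-0.1859·111.32)² + (-0.1893·111.3)²) = √(428.257695 + 443.906553) = 29.5324 km
B: √((0.0575·111.32)² + (-0.1628·111.3)²) = √(40.971521 + 328.321354) = 19.2170 km
C: √((-0.0416·111.32)² + (-0.0703·111.3)²) = √(21.445346 + 61.221079) = 9.0921 km
D: √((-0.2431·111.32)² + (-0.0003·111.3)²) = √(732.345999 + 0.001115) = 27.0619 km
E: √((0.0014·111.32)² + (-0.2337·111.3)²) = √(0.024289 + 676.562237) = 26.0113 km
F: √((-0.2649·111.32)² + (0.2394·111.3)²) = √(869.581540 + 709.967749) = 39.7435 km
G: √((0.1038·111.32)² + (0.1222·111.3)²) = √(133.518395 + 184.983393) = 17.8466 km
H: √((0.0002·111.32)² + (-0.1331·111.3)²) = √(0.000496 + 219.455485) = 14.8140 km
I: √((-0.0853·111.32)² + (-0.1788·111.3)²) = √(90.166343 + 396.027512) = 22.0498 km
J: √((0.2162·111.32)² + (0.0308·111.3)²) = √(579.238973 + 11.751458) = 24.3103 km
K: √((-0.1439·111.32)² + (0.0968·111.3)²) = √(256.606695 + 116.075628) = 19.3050 km
L: √((-0.0313·111.32)² + (0.0892·111.3)²) = √(12.140458 + 98.564390) = 10.5216 km
M: √((-0.2478·111.32)² + (0.0366·111.3)²) = √(760.937521 + 16.594054) = 27.8843 km
N: √((-0.0914·111.32)² + (0.1398·111.3)²) = √(103.523462 + 242.105509) = 18.5911 km
O: √((-0.2747·111.32)² + (0.1356·111.3)²) = √(935.112181 + 227.776916) = 34.1012 km
Sorted: C (9.0921 km) < L (10.5216 km) < H (14.8140 km) < G (17.8466 km) < N (18.5911 km) < …

C, L, H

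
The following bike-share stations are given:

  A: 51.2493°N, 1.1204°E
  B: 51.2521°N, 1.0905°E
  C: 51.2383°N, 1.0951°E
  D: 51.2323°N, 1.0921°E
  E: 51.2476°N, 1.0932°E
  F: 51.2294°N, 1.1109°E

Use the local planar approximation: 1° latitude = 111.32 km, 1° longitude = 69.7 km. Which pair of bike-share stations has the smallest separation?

B and E

Pairwise distances:
A–B: √((0.0028·111.32)² + (-0.0299·69.7)²) = √(0.097154 + 4.343181) = 2.1072 km
A–C: √((-0.0110·111.32)² + (-0.0253·69.7)²) = √(1.499449 + 3.109615) = 2.1469 km
A–D: √((-0.0170·111.32)² + (-0.0283·69.7)²) = √(3.581329 + 3.890796) = 2.7335 km
A–E: √((-0.0017·111.32)² + (-0.0272·69.7)²) = √(0.035813 + 3.594209) = 1.9053 km
A–F: √((-0.0199·111.32)² + (-0.0095·69.7)²) = √(4.907412 + 0.438443) = 2.3121 km
B–C: √((-0.0138·111.32)² + (0.0046·69.7)²) = √(2.359960 + 0.102797) = 1.5693 km
B–D: √((-0.0198·111.32)² + (0.0016·69.7)²) = √(4.858216 + 0.012437) = 2.2070 km
B–E: √((-0.0045·111.32)² + (0.0027·69.7)²) = √(0.250941 + 0.035415) = 0.5351 km
B–F: √((-0.0227·111.32)² + (0.0204·69.7)²) = √(6.385547 + 2.021743) = 2.8995 km
C–D: √((-0.0060·111.32)² + (-0.0030·69.7)²) = √(0.446117 + 0.043723) = 0.6999 km
C–E: √((0.0093·111.32)² + (-0.0019·69.7)²) = √(1.071796 + 0.017538) = 1.0437 km
C–F: √((-0.0089·111.32)² + (0.0158·69.7)²) = √(0.981582 + 1.212774) = 1.4813 km
D–E: √((0.0153·111.32)² + (0.0011·69.7)²) = √(2.900877 + 0.005878) = 1.7049 km
D–F: √((-0.0029·111.32)² + (0.0188·69.7)²) = √(0.104218 + 1.717043) = 1.3495 km
E–F: √((-0.0182·111.32)² + (0.0177·69.7)²) = √(4.104773 + 1.521991) = 2.3721 km
Closest pair: B–E at 0.5351 km.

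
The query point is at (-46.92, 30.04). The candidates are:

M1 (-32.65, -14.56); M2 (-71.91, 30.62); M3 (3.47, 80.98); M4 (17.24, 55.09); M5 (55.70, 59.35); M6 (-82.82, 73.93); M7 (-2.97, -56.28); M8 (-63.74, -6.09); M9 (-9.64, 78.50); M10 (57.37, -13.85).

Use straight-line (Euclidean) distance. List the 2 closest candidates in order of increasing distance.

M2, M8

Distances from (-46.92, 30.04):
M1: √((14.27)² + (-44.60)²) = √(203.6329 + 1989.1600) = 46.83
M2: √((-24.99)² + (0.58)²) = √(624.5001 + 0.3364) = 25.00
M3: √((50.39)² + (50.94)²) = √(2539.1521 + 2594.8836) = 71.65
M4: √((64.16)² + (25.05)²) = √(4116.5056 + 627.5025) = 68.88
M5: √((102.62)² + (29.31)²) = √(10530.8644 + 859.0761) = 106.72
M6: √((-35.90)² + (43.89)²) = √(1288.8100 + 1926.3321) = 56.70
M7: √((43.95)² + (-86.32)²) = √(1931.6025 + 7451.1424) = 96.86
M8: √((-16.82)² + (-36.13)²) = √(282.9124 + 1305.3769) = 39.85
M9: √((37.28)² + (48.46)²) = √(1389.7984 + 2348.3716) = 61.14
M10: √((104.29)² + (-43.89)²) = √(10876.4041 + 1926.3321) = 113.15
Sorted: M2 (25.00) < M8 (39.85) < M1 (46.83) < M6 (56.70) < …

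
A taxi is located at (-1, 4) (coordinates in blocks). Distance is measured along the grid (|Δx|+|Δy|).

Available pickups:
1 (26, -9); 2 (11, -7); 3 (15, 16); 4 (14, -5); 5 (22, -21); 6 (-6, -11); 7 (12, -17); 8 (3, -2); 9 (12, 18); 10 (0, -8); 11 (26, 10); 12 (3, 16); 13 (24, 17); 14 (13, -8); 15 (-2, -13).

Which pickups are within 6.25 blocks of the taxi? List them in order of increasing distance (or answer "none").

none

Distances from (-1, 4):
1: 40 blocks
2: 23 blocks
3: 28 blocks
4: 24 blocks
5: 48 blocks
6: 20 blocks
7: 34 blocks
8: 10 blocks
9: 27 blocks
10: 13 blocks
11: 33 blocks
12: 16 blocks
13: 38 blocks
14: 26 blocks
15: 18 blocks
Threshold 6.25 blocks: none within range.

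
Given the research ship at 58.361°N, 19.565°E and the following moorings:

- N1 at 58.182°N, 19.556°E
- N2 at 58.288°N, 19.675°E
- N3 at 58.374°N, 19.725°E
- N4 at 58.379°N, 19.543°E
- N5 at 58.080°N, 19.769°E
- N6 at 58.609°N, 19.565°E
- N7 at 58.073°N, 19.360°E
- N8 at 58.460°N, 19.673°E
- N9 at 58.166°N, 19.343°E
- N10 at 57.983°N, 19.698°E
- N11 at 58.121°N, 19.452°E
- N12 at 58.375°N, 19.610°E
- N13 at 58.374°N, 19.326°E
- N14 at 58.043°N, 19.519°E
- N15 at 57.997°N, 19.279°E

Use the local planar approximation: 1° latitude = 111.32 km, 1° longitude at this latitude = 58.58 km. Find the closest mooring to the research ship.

Distances from 58.361°N, 19.565°E:
N1: √((-0.179·111.32)² + (-0.009·58.58)²) = √(397.05663 + 0.27796) = 19.933 km
N2: √((-0.073·111.32)² + (0.110·58.58)²) = √(66.03773 + 41.52256) = 10.371 km
N3: √((0.013·111.32)² + (0.160·58.58)²) = √(2.09427 + 87.84938) = 9.484 km
N4: √((0.018·111.32)² + (-0.022·58.58)²) = √(4.01505 + 1.66090) = 2.382 km
N5: √((-0.281·111.32)² + (0.204·58.58)²) = √(978.49596 + 142.81015) = 33.486 km
N6: √((0.248·111.32)² + (0.000·58.58)²) = √(762.16633 + 0.00000) = 27.607 km
N7: √((-0.288·111.32)² + (-0.205·58.58)²) = √(1027.85386 + 144.21368) = 34.235 km
N8: √((0.099·111.32)² + (0.108·58.58)²) = √(121.45539 + 40.02637) = 12.708 km
N9: √((-0.195·111.32)² + (-0.222·58.58)²) = √(471.21121 + 169.12378) = 25.305 km
N10: √((-0.378·111.32)² + (0.133·58.58)²) = √(1770.63887 + 60.70186) = 42.794 km
N11: √((-0.240·111.32)² + (-0.113·58.58)²) = √(713.78740 + 43.81831) = 27.525 km
N12: √((0.014·111.32)² + (0.045·58.58)²) = √(2.42886 + 6.94902) = 3.062 km
N13: √((0.013·111.32)² + (-0.239·58.58)²) = √(2.09427 + 196.01736) = 14.075 km
N14: √((-0.318·111.32)² + (-0.046·58.58)²) = √(1253.14301 + 7.26130) = 35.502 km
N15: √((-0.364·111.32)² + (-0.286·58.58)²) = √(1641.90930 + 280.69250) = 43.847 km
Minimum: N4 at 2.382 km.

N4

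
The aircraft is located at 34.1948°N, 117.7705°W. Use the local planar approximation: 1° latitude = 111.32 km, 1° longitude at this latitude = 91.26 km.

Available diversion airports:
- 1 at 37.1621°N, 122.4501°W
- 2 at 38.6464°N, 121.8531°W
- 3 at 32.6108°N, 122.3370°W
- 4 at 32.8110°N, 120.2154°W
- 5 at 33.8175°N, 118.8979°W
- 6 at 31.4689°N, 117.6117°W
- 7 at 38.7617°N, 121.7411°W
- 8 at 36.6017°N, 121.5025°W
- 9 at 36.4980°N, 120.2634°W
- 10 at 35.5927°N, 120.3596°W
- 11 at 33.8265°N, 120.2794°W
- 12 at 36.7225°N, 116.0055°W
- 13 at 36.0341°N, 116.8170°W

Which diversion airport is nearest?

5

Distances from 34.1948°N, 117.7705°W:
1: √((2.9673·111.32)² + (-4.6796·91.26)²) = √(109111.194055 + 182380.496420) = 539.8997 km
2: √((4.4516·111.32)² + (-4.0826·91.26)²) = √(245571.895708 + 138814.422716) = 619.9890 km
3: √((-1.5840·111.32)² + (-4.5665·91.26)²) = √(31092.579242 + 173671.219091) = 452.5083 km
4: √((-1.3838·111.32)² + (-2.4449·91.26)²) = √(23729.743719 + 49783.236784) = 271.1328 km
5: √((-0.3773·111.32)² + (-1.1274·91.26)²) = √(1764.087025 + 10585.636821) = 111.1293 km
6: √((-2.7259·111.32)² + (0.1588·91.26)²) = √(92080.195905 + 210.020615) = 303.7930 km
7: √((4.5669·111.32)² + (-3.9706·91.26)²) = √(258457.654935 + 131302.563562) = 624.3078 km
8: √((2.4069·111.32)² + (-3.7320·91.26)²) = √(71789.757970 + 115996.316697) = 433.3429 km
9: √((2.3032·111.32)² + (-2.4929·91.26)²) = √(65736.972528 + 51757.184574) = 342.7742 km
10: √((1.3979·111.32)² + (-2.5891·91.26)²) = √(24215.787956 + 55828.836663) = 282.9216 km
11: √((-0.3683·111.32)² + (-2.5089·91.26)²) = √(1680.930793 + 52423.695440) = 232.6040 km
12: √((2.5277·111.32)² + (1.7650·91.26)²) = √(79176.710089 + 25944.801261) = 324.2245 km
13: √((1.8393·111.32)² + (0.9535·91.26)²) = √(41922.921223 + 7571.855609) = 222.4742 km
Minimum: 5 at 111.1293 km.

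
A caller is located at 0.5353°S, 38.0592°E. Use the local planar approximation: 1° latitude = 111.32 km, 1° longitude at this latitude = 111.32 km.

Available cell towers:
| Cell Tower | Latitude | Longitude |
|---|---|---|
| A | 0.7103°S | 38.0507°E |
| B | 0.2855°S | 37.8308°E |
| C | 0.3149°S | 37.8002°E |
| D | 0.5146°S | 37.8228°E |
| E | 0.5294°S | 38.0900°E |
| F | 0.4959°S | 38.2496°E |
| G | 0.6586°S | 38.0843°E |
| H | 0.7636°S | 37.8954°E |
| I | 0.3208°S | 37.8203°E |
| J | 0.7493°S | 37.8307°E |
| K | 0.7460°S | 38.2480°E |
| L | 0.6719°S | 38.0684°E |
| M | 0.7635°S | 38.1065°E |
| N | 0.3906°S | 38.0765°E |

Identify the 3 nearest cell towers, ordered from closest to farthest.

Distances from 0.5353°S, 38.0592°E:
A: √((-0.1750·111.32)² + (-0.0085·111.32)²) = √(379.509361 + 0.895332) = 19.5040 km
B: √((0.2498·111.32)² + (-0.2284·111.32)²) = √(773.270181 + 646.455440) = 37.6792 km
C: √((0.2204·111.32)² + (-0.2590·111.32)²) = √(601.962692 + 831.277304) = 37.8582 km
D: √((0.0207·111.32)² + (-0.2364·111.32)²) = √(5.309909 + 692.534382) = 26.4167 km
E: √((0.0059·111.32)² + (0.0308·111.32)²) = √(0.431370 + 11.755682) = 3.4910 km
F: √((0.0394·111.32)² + (0.1904·111.32)²) = √(19.237066 + 449.241929) = 21.6444 km
G: √((-0.1233·111.32)² + (0.0251·111.32)²) = √(188.396378 + 7.807174) = 14.0073 km
H: √((-0.2283·111.32)² + (-0.1638·111.32)²) = √(645.889491 + 332.486633) = 31.2790 km
I: √((0.2145·111.32)² + (-0.2389·111.32)²) = √(570.165570 + 707.259346) = 35.7411 km
J: √((-0.2140·111.32)² + (-0.2285·111.32)²) = √(567.510553 + 647.021637) = 34.8501 km
K: √((-0.2107·111.32)² + (0.1888·111.32)²) = √(550.142842 + 441.723368) = 31.4939 km
L: √((-0.1366·111.32)² + (0.0092·111.32)²) = √(231.231925 + 1.048871) = 15.2408 km
M: √((-0.2282·111.32)² + (0.0473·111.32)²) = √(645.323790 + 27.724816) = 25.9432 km
N: √((0.1447·111.32)² + (0.0173·111.32)²) = √(259.467793 + 3.708844) = 16.2227 km
Sorted: E (3.4910 km) < G (14.0073 km) < L (15.2408 km) < N (16.2227 km) < A (19.5040 km) < …

E, G, L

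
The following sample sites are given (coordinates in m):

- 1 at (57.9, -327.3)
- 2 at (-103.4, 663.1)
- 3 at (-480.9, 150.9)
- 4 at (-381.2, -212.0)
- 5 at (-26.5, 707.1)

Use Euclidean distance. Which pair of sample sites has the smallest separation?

Pairwise distances:
2–5: √((76.9)² + (44.0)²) = √(5913.610 + 1936.000) = 88.6 m
3–4: √((99.7)² + (-362.9)²) = √(9940.090 + 131696.410) = 376.3 m
1–4: √((-439.1)² + (115.3)²) = √(192808.810 + 13294.090) = 454.0 m
2–3: √((-377.5)² + (-512.2)²) = √(142506.250 + 262348.840) = 636.3 m
3–5: √((454.4)² + (556.2)²) = √(206479.360 + 309358.440) = 718.2 m
1–3: √((-538.8)² + (478.2)²) = √(290305.440 + 228675.240) = 720.4 m
2–4: √((-277.8)² + (-875.1)²) = √(77172.840 + 765800.010) = 918.1 m
4–5: √((354.7)² + (919.1)²) = √(125812.090 + 844744.810) = 985.2 m
1–2: √((-161.3)² + (990.4)²) = √(26017.690 + 980892.160) = 1003.4 m
1–5: √((-84.4)² + (1034.4)²) = √(7123.360 + 1069983.360) = 1037.8 m
Closest pair: 2–5 at 88.6 m.

2 and 5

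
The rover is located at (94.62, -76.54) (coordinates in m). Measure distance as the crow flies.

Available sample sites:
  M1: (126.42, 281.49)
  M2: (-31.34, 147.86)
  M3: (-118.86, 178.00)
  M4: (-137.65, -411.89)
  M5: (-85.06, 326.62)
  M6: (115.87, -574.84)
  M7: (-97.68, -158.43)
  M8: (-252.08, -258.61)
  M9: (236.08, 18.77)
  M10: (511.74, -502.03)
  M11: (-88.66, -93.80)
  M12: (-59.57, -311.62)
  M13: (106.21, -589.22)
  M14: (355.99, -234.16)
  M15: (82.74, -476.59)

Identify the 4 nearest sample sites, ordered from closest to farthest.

M9, M11, M7, M2

Distances from (94.62, -76.54):
M1: √((31.80)² + (358.03)²) = √(1011.2400 + 128185.4809) = 359.44 m
M2: √((-125.96)² + (224.40)²) = √(15865.9216 + 50355.3600) = 257.33 m
M3: √((-213.48)² + (254.54)²) = √(45573.7104 + 64790.6116) = 332.21 m
M4: √((-232.27)² + (-335.35)²) = √(53949.3529 + 112459.6225) = 407.93 m
M5: √((-179.68)² + (403.16)²) = √(32284.9024 + 162537.9856) = 441.39 m
M6: √((21.25)² + (-498.30)²) = √(451.5625 + 248302.8900) = 498.75 m
M7: √((-192.30)² + (-81.89)²) = √(36979.2900 + 6705.9721) = 209.01 m
M8: √((-346.70)² + (-182.07)²) = √(120200.8900 + 33149.4849) = 391.60 m
M9: √((141.46)² + (95.31)²) = √(20010.9316 + 9083.9961) = 170.57 m
M10: √((417.12)² + (-425.49)²) = √(173989.0944 + 181041.7401) = 595.84 m
M11: √((-183.28)² + (-17.26)²) = √(33591.5584 + 297.9076) = 184.09 m
M12: √((-154.19)² + (-235.08)²) = √(23774.5561 + 55262.6064) = 281.14 m
M13: √((11.59)² + (-512.68)²) = √(134.3281 + 262840.7824) = 512.81 m
M14: √((261.37)² + (-157.62)²) = √(68314.2769 + 24844.0644) = 305.22 m
M15: √((-11.88)² + (-400.05)²) = √(141.1344 + 160040.0025) = 400.23 m
Sorted: M9 (170.57 m) < M11 (184.09 m) < M7 (209.01 m) < M2 (257.33 m) < M12 (281.14 m) < M14 (305.22 m) < …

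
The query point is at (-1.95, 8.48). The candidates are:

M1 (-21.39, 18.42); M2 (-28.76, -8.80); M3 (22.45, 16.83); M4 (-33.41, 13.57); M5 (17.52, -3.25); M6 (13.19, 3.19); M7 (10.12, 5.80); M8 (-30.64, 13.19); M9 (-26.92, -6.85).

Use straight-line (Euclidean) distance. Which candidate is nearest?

M7

Distances from (-1.95, 8.48):
M1: √((-19.44)² + (9.94)²) = √(377.9136 + 98.8036) = 21.83
M2: √((-26.81)² + (-17.28)²) = √(718.7761 + 298.5984) = 31.90
M3: √((24.40)² + (8.35)²) = √(595.3600 + 69.7225) = 25.79
M4: √((-31.46)² + (5.09)²) = √(989.7316 + 25.9081) = 31.87
M5: √((19.47)² + (-11.73)²) = √(379.0809 + 137.5929) = 22.73
M6: √((15.14)² + (-5.29)²) = √(229.2196 + 27.9841) = 16.04
M7: √((12.07)² + (-2.68)²) = √(145.6849 + 7.1824) = 12.36
M8: √((-28.69)² + (4.71)²) = √(823.1161 + 22.1841) = 29.07
M9: √((-24.97)² + (-15.33)²) = √(623.5009 + 235.0089) = 29.30
Minimum: M7 at 12.36.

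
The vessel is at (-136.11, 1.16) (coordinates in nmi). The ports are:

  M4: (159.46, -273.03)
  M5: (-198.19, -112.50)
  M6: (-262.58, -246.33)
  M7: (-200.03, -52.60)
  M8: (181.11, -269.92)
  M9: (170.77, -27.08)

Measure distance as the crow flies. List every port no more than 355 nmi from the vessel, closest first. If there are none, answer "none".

Distances from (-136.11, 1.16):
M4: √((295.57)² + (-274.19)²) = √(87361.6249 + 75180.1561) = 403.16 nmi
M5: √((-62.08)² + (-113.66)²) = √(3853.9264 + 12918.5956) = 129.51 nmi
M6: √((-126.47)² + (-247.49)²) = √(15994.6609 + 61251.3001) = 277.93 nmi
M7: √((-63.92)² + (-53.76)²) = √(4085.7664 + 2890.1376) = 83.52 nmi
M8: √((317.22)² + (-271.08)²) = √(100628.5284 + 73484.3664) = 417.27 nmi
M9: √((306.88)² + (-28.24)²) = √(94175.3344 + 797.4976) = 308.18 nmi
Threshold 355 nmi: M7 (83.52 nmi), M5 (129.51 nmi), M6 (277.93 nmi), M9 (308.18 nmi) are within range.

M7, M5, M6, M9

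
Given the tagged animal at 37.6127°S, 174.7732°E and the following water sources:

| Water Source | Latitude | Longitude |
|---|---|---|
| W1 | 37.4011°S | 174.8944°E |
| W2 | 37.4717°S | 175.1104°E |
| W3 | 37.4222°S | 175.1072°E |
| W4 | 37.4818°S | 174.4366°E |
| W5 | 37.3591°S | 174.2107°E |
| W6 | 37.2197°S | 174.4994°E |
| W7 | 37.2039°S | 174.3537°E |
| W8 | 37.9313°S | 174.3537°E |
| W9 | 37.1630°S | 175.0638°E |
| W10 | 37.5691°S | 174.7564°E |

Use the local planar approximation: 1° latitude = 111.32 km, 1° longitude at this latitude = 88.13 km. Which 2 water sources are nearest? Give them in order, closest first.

Distances from 37.6127°S, 174.7732°E:
W1: √((0.2116·111.32)² + (0.1212·88.13)²) = √(554.852723 + 114.091366) = 25.8640 km
W2: √((0.1410·111.32)² + (0.3372·88.13)²) = √(246.368183 + 883.126002) = 33.6079 km
W3: √((0.1905·111.32)² + (0.3340·88.13)²) = √(449.713946 + 866.443951) = 36.2789 km
W4: √((0.1309·111.32)² + (-0.3366·88.13)²) = √(212.337006 + 879.986001) = 33.0503 km
W5: √((0.2536·111.32)² + (-0.5625·88.13)²) = √(796.975358 + 2457.494722) = 57.0480 km
W6: √((0.3930·111.32)² + (-0.2738·88.13)²) = √(1913.954002 + 582.256610) = 49.9621 km
W7: √((0.4088·111.32)² + (-0.4195·88.13)²) = √(2070.943114 + 1366.820458) = 58.6324 km
W8: √((-0.3186·111.32)² + (-0.4195·88.13)²) = √(1257.876311 + 1366.820458) = 51.2318 km
W9: √((0.4497·111.32)² + (0.2906·88.13)²) = √(2506.064073 + 655.901705) = 56.2314 km
W10: √((0.0436·111.32)² + (-0.0168·88.13)²) = √(23.556967 + 2.192129) = 5.0744 km
Sorted: W10 (5.0744 km) < W1 (25.8640 km) < W4 (33.0503 km) < W2 (33.6079 km) < …

W10, W1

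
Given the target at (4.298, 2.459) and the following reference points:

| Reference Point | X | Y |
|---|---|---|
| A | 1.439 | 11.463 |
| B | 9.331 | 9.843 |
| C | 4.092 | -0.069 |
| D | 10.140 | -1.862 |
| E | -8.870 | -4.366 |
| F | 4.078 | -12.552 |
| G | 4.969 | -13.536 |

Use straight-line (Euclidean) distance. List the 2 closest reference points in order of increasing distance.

C, D

Distances from (4.298, 2.459):
A: √((-2.859)² + (9.004)²) = √(8.17388 + 81.07202) = 9.447
B: √((5.033)² + (7.384)²) = √(25.33109 + 54.52346) = 8.936
C: √((-0.206)² + (-2.528)²) = √(0.04244 + 6.39078) = 2.536
D: √((5.842)² + (-4.321)²) = √(34.12896 + 18.67104) = 7.266
E: √((-13.168)² + (-6.825)²) = √(173.39622 + 46.58062) = 14.832
F: √((-0.220)² + (-15.011)²) = √(0.04840 + 225.33012) = 15.013
G: √((0.671)² + (-15.995)²) = √(0.45024 + 255.84002) = 16.009
Sorted: C (2.536) < D (7.266) < B (8.936) < A (9.447) < …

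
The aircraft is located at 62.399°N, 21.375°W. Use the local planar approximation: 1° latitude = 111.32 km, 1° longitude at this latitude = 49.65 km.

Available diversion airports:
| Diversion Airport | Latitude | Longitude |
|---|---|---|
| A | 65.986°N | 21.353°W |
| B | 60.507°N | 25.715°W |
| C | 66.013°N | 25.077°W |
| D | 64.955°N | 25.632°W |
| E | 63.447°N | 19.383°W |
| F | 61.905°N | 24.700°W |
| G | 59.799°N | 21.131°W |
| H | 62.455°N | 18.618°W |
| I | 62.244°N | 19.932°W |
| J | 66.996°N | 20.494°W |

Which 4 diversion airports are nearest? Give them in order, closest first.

Distances from 62.399°N, 21.375°W:
A: 399.306 km
B: 301.317 km
C: 442.310 km
D: 354.447 km
E: 152.945 km
F: 174.005 km
G: 289.685 km
H: 137.027 km
I: 73.693 km
J: 513.604 km
Sorted: I (73.693 km) < H (137.027 km) < E (152.945 km) < F (174.005 km) < G (289.685 km) < B (301.317 km) < …

I, H, E, F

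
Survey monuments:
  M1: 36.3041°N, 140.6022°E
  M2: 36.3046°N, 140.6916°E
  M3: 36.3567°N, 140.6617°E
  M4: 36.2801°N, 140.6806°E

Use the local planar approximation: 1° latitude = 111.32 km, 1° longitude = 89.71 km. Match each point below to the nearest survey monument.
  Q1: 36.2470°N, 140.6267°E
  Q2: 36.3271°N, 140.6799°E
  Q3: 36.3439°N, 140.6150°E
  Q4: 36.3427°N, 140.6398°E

Q1→M4; Q2→M2; Q3→M3; Q4→M3

Q1 at 36.2470°N, 140.6267°E:
  M1: √((0.0571·111.32)² + (-0.0245·89.71)²) = √(40.403465 + 4.830742) = 6.7256 km
  M2: √((0.0576·111.32)² + (0.0649·89.71)²) = √(41.114154 + 33.897768) = 8.6609 km
  M3: √((0.1097·111.32)² + (0.0350·89.71)²) = √(149.128157 + 9.858658) = 12.6090 km
  M4: √((0.0331·111.32)² + (0.0539·89.71)²) = √(13.576955 + 23.380793) = 6.0793 km
  → nearest: M4 (6.0793 km)
Q2 at 36.3271°N, 140.6799°E:
  M1: √((-0.0230·111.32)² + (-0.0777·89.71)²) = √(6.555443 + 48.587410) = 7.4258 km
  M2: √((-0.0225·111.32)² + (0.0117·89.71)²) = √(6.273522 + 1.101675) = 2.7157 km
  M3: √((0.0296·111.32)² + (-0.0182·89.71)²) = √(10.857499 + 2.665781) = 3.6774 km
  M4: √((-0.0470·111.32)² + (0.0007·89.71)²) = √(27.374243 + 0.003943) = 5.2324 km
  → nearest: M2 (2.7157 km)
Q3 at 36.3439°N, 140.6150°E:
  M1: √((-0.0398·111.32)² + (-0.0128·89.71)²) = √(19.629649 + 1.318565) = 4.5769 km
  M2: √((-0.0393·111.32)² + (0.0766·89.71)²) = √(19.139540 + 47.221443) = 8.1462 km
  M3: √((0.0128·111.32)² + (0.0467·89.71)²) = √(2.030329 + 17.551550) = 4.4251 km
  M4: √((-0.0638·111.32)² + (0.0656·89.71)²) = √(50.441472 + 34.632943) = 9.2236 km
  → nearest: M3 (4.4251 km)
Q4 at 36.3427°N, 140.6398°E:
  M1: √((-0.0386·111.32)² + (-0.0376·89.71)²) = √(18.463796 + 11.377777) = 5.4627 km
  M2: √((-0.0381·111.32)² + (0.0518·89.71)²) = √(17.988558 + 21.594405) = 6.2915 km
  M3: √((0.0140·111.32)² + (0.0219·89.71)²) = √(2.428860 + 3.859846) = 2.5077 km
  M4: √((-0.0626·111.32)² + (0.0408·89.71)²) = √(48.561832 + 13.396830) = 7.8714 km
  → nearest: M3 (2.5077 km)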